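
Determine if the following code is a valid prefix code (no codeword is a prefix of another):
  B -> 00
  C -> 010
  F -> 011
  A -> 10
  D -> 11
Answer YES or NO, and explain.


Checking each pair (does one codeword prefix another?):
  B='00' vs C='010': no prefix
  B='00' vs F='011': no prefix
  B='00' vs A='10': no prefix
  B='00' vs D='11': no prefix
  C='010' vs B='00': no prefix
  C='010' vs F='011': no prefix
  C='010' vs A='10': no prefix
  C='010' vs D='11': no prefix
  F='011' vs B='00': no prefix
  F='011' vs C='010': no prefix
  F='011' vs A='10': no prefix
  F='011' vs D='11': no prefix
  A='10' vs B='00': no prefix
  A='10' vs C='010': no prefix
  A='10' vs F='011': no prefix
  A='10' vs D='11': no prefix
  D='11' vs B='00': no prefix
  D='11' vs C='010': no prefix
  D='11' vs F='011': no prefix
  D='11' vs A='10': no prefix
No violation found over all pairs.

YES -- this is a valid prefix code. No codeword is a prefix of any other codeword.


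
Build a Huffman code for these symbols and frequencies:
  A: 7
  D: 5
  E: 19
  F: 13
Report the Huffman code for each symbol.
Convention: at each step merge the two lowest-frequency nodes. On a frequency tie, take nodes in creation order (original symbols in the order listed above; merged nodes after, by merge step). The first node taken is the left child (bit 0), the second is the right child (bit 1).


Huffman tree construction:
Step 1: Merge D(5) + A(7) = 12
Step 2: Merge (D+A)(12) + F(13) = 25
Step 3: Merge E(19) + ((D+A)+F)(25) = 44
Read each symbol's code off the tree from the root (left child = 0, right child = 1).

Codes:
  A: 101 (length 3)
  D: 100 (length 3)
  E: 0 (length 1)
  F: 11 (length 2)
Average code length: 81/44 = 1.8409 bits/symbol


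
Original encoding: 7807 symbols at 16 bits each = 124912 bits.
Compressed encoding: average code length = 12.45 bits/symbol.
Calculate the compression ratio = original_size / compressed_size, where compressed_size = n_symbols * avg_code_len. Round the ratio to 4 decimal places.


original_size = n_symbols * orig_bits = 7807 * 16 = 124912 bits
compressed_size = n_symbols * avg_code_len = 7807 * 12.45 = 97197.15 bits
ratio = original_size / compressed_size = 124912 / 97197.15 = 1.2851

Compression ratio = 1.2851


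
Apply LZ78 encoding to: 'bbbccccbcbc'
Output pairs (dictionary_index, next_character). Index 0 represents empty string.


LZ78 encoding steps:
Dictionary: {0: ''}
Step 1: w='' (idx 0), next='b' -> output (0, 'b'), add 'b' as idx 1
Step 2: w='b' (idx 1), next='b' -> output (1, 'b'), add 'bb' as idx 2
Step 3: w='' (idx 0), next='c' -> output (0, 'c'), add 'c' as idx 3
Step 4: w='c' (idx 3), next='c' -> output (3, 'c'), add 'cc' as idx 4
Step 5: w='c' (idx 3), next='b' -> output (3, 'b'), add 'cb' as idx 5
Step 6: w='cb' (idx 5), next='c' -> output (5, 'c'), add 'cbc' as idx 6


Encoded: [(0, 'b'), (1, 'b'), (0, 'c'), (3, 'c'), (3, 'b'), (5, 'c')]


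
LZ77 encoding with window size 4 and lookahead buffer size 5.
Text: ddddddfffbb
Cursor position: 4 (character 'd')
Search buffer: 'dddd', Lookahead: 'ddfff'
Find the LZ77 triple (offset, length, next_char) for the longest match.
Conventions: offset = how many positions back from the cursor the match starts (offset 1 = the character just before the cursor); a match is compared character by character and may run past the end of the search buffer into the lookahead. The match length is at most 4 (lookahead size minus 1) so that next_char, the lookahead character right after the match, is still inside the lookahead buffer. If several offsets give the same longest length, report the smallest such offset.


Try each offset into the search buffer:
  offset=1 (pos 3, char 'd'): match length 2
  offset=2 (pos 2, char 'd'): match length 2
  offset=3 (pos 1, char 'd'): match length 2
  offset=4 (pos 0, char 'd'): match length 2
Longest match has length 2, found at offsets 1, 2, 3, 4; take the smallest, offset 1.
next_char = character at position 4 + 2 = 6 -> 'f'

Best match: offset=1, length=2 (matching 'dd' starting at position 3)
LZ77 triple: (1, 2, 'f')


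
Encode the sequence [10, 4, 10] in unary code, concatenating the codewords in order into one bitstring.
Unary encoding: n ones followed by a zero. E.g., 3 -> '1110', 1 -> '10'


Encode each number as n ones followed by a terminating 0:
  10 -> 11111111110 (11 bits)
  4 -> 11110 (5 bits)
  10 -> 11111111110 (11 bits)
Total length = 11 + 5 + 11 = 27 bits.

Unary([10, 4, 10]) = 111111111101111011111111110 (27 bits)


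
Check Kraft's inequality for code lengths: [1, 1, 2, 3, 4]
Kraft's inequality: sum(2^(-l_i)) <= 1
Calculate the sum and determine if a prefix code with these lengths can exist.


Sum = 2^(-1) + 2^(-1) + 2^(-2) + 2^(-3) + 2^(-4)
    = 0.5 + 0.5 + 0.25 + 0.125 + 0.0625
    = 23/16 = 1.4375
Since 1.4375 > 1, Kraft's inequality is NOT satisfied.
A prefix code with these lengths CANNOT exist.

Kraft sum = 1.4375. Not satisfied.


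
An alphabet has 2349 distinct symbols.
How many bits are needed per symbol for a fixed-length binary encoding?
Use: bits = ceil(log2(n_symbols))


log2(2349) = 11.1978
Bracket: 2^11 = 2048 < 2349 <= 2^12 = 4096
So ceil(log2(2349)) = 12

bits = ceil(log2(2349)) = ceil(11.1978) = 12 bits


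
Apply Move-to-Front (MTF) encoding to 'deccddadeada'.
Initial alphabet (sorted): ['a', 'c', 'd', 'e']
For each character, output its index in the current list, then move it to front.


MTF encoding:
'd': index 2 in ['a', 'c', 'd', 'e'] -> ['d', 'a', 'c', 'e']
'e': index 3 in ['d', 'a', 'c', 'e'] -> ['e', 'd', 'a', 'c']
'c': index 3 in ['e', 'd', 'a', 'c'] -> ['c', 'e', 'd', 'a']
'c': index 0 in ['c', 'e', 'd', 'a'] -> ['c', 'e', 'd', 'a']
'd': index 2 in ['c', 'e', 'd', 'a'] -> ['d', 'c', 'e', 'a']
'd': index 0 in ['d', 'c', 'e', 'a'] -> ['d', 'c', 'e', 'a']
'a': index 3 in ['d', 'c', 'e', 'a'] -> ['a', 'd', 'c', 'e']
'd': index 1 in ['a', 'd', 'c', 'e'] -> ['d', 'a', 'c', 'e']
'e': index 3 in ['d', 'a', 'c', 'e'] -> ['e', 'd', 'a', 'c']
'a': index 2 in ['e', 'd', 'a', 'c'] -> ['a', 'e', 'd', 'c']
'd': index 2 in ['a', 'e', 'd', 'c'] -> ['d', 'a', 'e', 'c']
'a': index 1 in ['d', 'a', 'e', 'c'] -> ['a', 'd', 'e', 'c']


Output: [2, 3, 3, 0, 2, 0, 3, 1, 3, 2, 2, 1]


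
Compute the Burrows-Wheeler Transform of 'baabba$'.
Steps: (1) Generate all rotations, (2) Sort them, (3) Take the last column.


Rotations (sorted):
  0: $baabba -> last char: a
  1: a$baabb -> last char: b
  2: aabba$b -> last char: b
  3: abba$ba -> last char: a
  4: ba$baab -> last char: b
  5: baabba$ -> last char: $
  6: bba$baa -> last char: a


BWT = abbab$a


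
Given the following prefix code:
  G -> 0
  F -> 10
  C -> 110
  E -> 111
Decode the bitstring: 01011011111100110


Decoding step by step:
Bits 0 -> G
Bits 10 -> F
Bits 110 -> C
Bits 111 -> E
Bits 111 -> E
Bits 0 -> G
Bits 0 -> G
Bits 110 -> C


Decoded message: GFCEEGGC


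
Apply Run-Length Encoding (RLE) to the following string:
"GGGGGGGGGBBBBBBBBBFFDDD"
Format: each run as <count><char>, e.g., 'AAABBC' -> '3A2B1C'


Scanning runs left to right:
  i=0: run of 'G' x 9 -> '9G'
  i=9: run of 'B' x 9 -> '9B'
  i=18: run of 'F' x 2 -> '2F'
  i=20: run of 'D' x 3 -> '3D'

RLE = 9G9B2F3D


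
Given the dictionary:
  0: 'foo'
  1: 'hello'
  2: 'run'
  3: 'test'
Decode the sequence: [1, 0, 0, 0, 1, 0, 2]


Look up each index in the dictionary:
  1 -> 'hello'
  0 -> 'foo'
  0 -> 'foo'
  0 -> 'foo'
  1 -> 'hello'
  0 -> 'foo'
  2 -> 'run'

Decoded: "hello foo foo foo hello foo run"


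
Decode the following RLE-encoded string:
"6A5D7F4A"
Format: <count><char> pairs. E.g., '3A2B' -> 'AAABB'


Expanding each <count><char> pair:
  6A -> 'AAAAAA'
  5D -> 'DDDDD'
  7F -> 'FFFFFFF'
  4A -> 'AAAA'

Decoded = AAAAAADDDDDFFFFFFFAAAA


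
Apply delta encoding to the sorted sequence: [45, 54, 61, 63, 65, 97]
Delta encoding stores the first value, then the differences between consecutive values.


First value: 45
Deltas:
  54 - 45 = 9
  61 - 54 = 7
  63 - 61 = 2
  65 - 63 = 2
  97 - 65 = 32


Delta encoded: [45, 9, 7, 2, 2, 32]


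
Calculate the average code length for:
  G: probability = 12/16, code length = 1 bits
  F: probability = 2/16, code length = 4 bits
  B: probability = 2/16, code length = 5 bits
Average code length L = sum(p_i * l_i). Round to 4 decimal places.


Weighted contributions p_i * l_i:
  G: (12/16) * 1 = 12/16
  F: (2/16) * 4 = 8/16
  B: (2/16) * 5 = 10/16
Sum = (12 + 8 + 10)/16 = 30/16

L = 30/16 = 1.8750 bits/symbol


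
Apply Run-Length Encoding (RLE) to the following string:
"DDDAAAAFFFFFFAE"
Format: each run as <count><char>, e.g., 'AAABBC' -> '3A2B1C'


Scanning runs left to right:
  i=0: run of 'D' x 3 -> '3D'
  i=3: run of 'A' x 4 -> '4A'
  i=7: run of 'F' x 6 -> '6F'
  i=13: run of 'A' x 1 -> '1A'
  i=14: run of 'E' x 1 -> '1E'

RLE = 3D4A6F1A1E


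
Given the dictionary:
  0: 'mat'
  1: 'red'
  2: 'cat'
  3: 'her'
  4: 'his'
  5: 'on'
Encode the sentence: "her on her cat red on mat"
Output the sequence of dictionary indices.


Look up each word in the dictionary:
  'her' -> 3
  'on' -> 5
  'her' -> 3
  'cat' -> 2
  'red' -> 1
  'on' -> 5
  'mat' -> 0

Encoded: [3, 5, 3, 2, 1, 5, 0]


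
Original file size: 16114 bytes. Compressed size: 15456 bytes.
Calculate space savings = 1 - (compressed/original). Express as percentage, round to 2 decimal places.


ratio = compressed/original = 15456/16114 = 0.959166
savings = 1 - ratio = 1 - 0.959166 = 0.040834
as a percentage: 0.040834 * 100 = 4.08%

Space savings = 1 - 15456/16114 = 4.08%


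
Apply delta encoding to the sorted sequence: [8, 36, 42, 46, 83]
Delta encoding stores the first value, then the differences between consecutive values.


First value: 8
Deltas:
  36 - 8 = 28
  42 - 36 = 6
  46 - 42 = 4
  83 - 46 = 37


Delta encoded: [8, 28, 6, 4, 37]


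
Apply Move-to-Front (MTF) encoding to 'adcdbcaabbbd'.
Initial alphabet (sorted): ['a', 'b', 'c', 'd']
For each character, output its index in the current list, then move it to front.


MTF encoding:
'a': index 0 in ['a', 'b', 'c', 'd'] -> ['a', 'b', 'c', 'd']
'd': index 3 in ['a', 'b', 'c', 'd'] -> ['d', 'a', 'b', 'c']
'c': index 3 in ['d', 'a', 'b', 'c'] -> ['c', 'd', 'a', 'b']
'd': index 1 in ['c', 'd', 'a', 'b'] -> ['d', 'c', 'a', 'b']
'b': index 3 in ['d', 'c', 'a', 'b'] -> ['b', 'd', 'c', 'a']
'c': index 2 in ['b', 'd', 'c', 'a'] -> ['c', 'b', 'd', 'a']
'a': index 3 in ['c', 'b', 'd', 'a'] -> ['a', 'c', 'b', 'd']
'a': index 0 in ['a', 'c', 'b', 'd'] -> ['a', 'c', 'b', 'd']
'b': index 2 in ['a', 'c', 'b', 'd'] -> ['b', 'a', 'c', 'd']
'b': index 0 in ['b', 'a', 'c', 'd'] -> ['b', 'a', 'c', 'd']
'b': index 0 in ['b', 'a', 'c', 'd'] -> ['b', 'a', 'c', 'd']
'd': index 3 in ['b', 'a', 'c', 'd'] -> ['d', 'b', 'a', 'c']


Output: [0, 3, 3, 1, 3, 2, 3, 0, 2, 0, 0, 3]


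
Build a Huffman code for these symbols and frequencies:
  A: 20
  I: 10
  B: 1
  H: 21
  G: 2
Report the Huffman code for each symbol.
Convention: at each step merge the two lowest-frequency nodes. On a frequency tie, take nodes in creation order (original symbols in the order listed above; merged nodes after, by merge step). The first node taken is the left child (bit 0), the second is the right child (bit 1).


Huffman tree construction:
Step 1: Merge B(1) + G(2) = 3
Step 2: Merge (B+G)(3) + I(10) = 13
Step 3: Merge ((B+G)+I)(13) + A(20) = 33
Step 4: Merge H(21) + (((B+G)+I)+A)(33) = 54
Read each symbol's code off the tree from the root (left child = 0, right child = 1).

Codes:
  A: 11 (length 2)
  I: 101 (length 3)
  B: 1000 (length 4)
  H: 0 (length 1)
  G: 1001 (length 4)
Average code length: 103/54 = 1.9074 bits/symbol


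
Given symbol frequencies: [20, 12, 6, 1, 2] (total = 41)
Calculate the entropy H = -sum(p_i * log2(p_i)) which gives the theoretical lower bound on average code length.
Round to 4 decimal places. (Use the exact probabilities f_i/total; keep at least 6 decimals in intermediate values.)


Per-symbol terms -p_i * log2(p_i) with p_i = f_i/41:
  p = 20/41 = 0.487805: log2(p) = -1.035624, -p*log2(p) = 0.505182
  p = 12/41 = 0.292683: log2(p) = -1.772590, -p*log2(p) = 0.518807
  p = 6/41 = 0.146341: log2(p) = -2.772590, -p*log2(p) = 0.405745
  p = 1/41 = 0.024390: log2(p) = -5.357552, -p*log2(p) = 0.130672
  p = 2/41 = 0.048780: log2(p) = -4.357552, -p*log2(p) = 0.212564
H = 0.505182 + 0.518807 + 0.405745 + 0.130672 + 0.212564 = 1.772970

H = 1.773 bits/symbol


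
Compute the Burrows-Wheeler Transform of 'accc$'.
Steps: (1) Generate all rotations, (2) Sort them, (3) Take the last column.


Rotations (sorted):
  0: $accc -> last char: c
  1: accc$ -> last char: $
  2: c$acc -> last char: c
  3: cc$ac -> last char: c
  4: ccc$a -> last char: a


BWT = c$cca


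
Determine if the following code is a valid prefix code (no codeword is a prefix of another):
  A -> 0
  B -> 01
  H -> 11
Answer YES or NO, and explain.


Checking each pair (does one codeword prefix another?):
  A='0' vs B='01': prefix -- VIOLATION

NO -- this is NOT a valid prefix code. A (0) is a prefix of B (01).


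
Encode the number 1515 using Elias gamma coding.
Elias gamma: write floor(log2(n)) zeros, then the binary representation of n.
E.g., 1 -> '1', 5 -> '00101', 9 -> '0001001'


num_bits = floor(log2(1515)) + 1 = 11
leading_zeros = num_bits - 1 = 10
binary(1515) = 10111101011

Elias gamma(1515) = '0000000000' + '10111101011' = 000000000010111101011 (21 bits)


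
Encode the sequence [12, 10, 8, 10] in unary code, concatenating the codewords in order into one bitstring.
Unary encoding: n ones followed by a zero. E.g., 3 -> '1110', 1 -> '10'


Encode each number as n ones followed by a terminating 0:
  12 -> 1111111111110 (13 bits)
  10 -> 11111111110 (11 bits)
  8 -> 111111110 (9 bits)
  10 -> 11111111110 (11 bits)
Total length = 13 + 11 + 9 + 11 = 44 bits.

Unary([12, 10, 8, 10]) = 11111111111101111111111011111111011111111110 (44 bits)


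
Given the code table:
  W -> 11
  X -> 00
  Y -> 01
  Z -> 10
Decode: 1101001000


Decoding:
11 -> W
01 -> Y
00 -> X
10 -> Z
00 -> X


Result: WYXZX


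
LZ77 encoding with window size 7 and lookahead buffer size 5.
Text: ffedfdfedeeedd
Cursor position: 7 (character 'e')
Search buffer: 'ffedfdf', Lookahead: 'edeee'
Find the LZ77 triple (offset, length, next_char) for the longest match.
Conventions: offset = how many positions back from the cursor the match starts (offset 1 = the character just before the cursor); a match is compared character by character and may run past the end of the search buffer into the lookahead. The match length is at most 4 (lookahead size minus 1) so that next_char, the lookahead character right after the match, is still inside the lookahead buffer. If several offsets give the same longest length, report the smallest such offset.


Try each offset into the search buffer:
  offset=1 (pos 6, char 'f'): match length 0
  offset=2 (pos 5, char 'd'): match length 0
  offset=3 (pos 4, char 'f'): match length 0
  offset=4 (pos 3, char 'd'): match length 0
  offset=5 (pos 2, char 'e'): match length 2
  offset=6 (pos 1, char 'f'): match length 0
  offset=7 (pos 0, char 'f'): match length 0
Longest match has length 2 at offset 5.
next_char = character at position 7 + 2 = 9 -> 'e'

Best match: offset=5, length=2 (matching 'ed' starting at position 2)
LZ77 triple: (5, 2, 'e')


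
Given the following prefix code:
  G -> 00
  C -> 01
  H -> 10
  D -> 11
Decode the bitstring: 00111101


Decoding step by step:
Bits 00 -> G
Bits 11 -> D
Bits 11 -> D
Bits 01 -> C


Decoded message: GDDC


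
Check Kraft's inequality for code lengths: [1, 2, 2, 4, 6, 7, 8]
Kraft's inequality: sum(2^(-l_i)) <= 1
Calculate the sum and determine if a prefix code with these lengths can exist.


Sum = 2^(-1) + 2^(-2) + 2^(-2) + 2^(-4) + 2^(-6) + 2^(-7) + 2^(-8)
    = 0.5 + 0.25 + 0.25 + 0.0625 + 0.015625 + 0.0078125 + 0.00390625
    = 279/256 = 1.08984375
Since 1.08984375 > 1, Kraft's inequality is NOT satisfied.
A prefix code with these lengths CANNOT exist.

Kraft sum = 1.08984375. Not satisfied.


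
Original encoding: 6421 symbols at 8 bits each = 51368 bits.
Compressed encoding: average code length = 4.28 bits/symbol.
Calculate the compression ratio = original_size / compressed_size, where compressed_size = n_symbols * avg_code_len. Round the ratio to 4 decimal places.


original_size = n_symbols * orig_bits = 6421 * 8 = 51368 bits
compressed_size = n_symbols * avg_code_len = 6421 * 4.28 = 27481.88 bits
ratio = original_size / compressed_size = 51368 / 27481.88 = 1.8692

Compression ratio = 1.8692


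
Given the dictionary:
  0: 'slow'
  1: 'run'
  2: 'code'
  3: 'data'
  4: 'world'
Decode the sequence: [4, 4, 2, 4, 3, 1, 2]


Look up each index in the dictionary:
  4 -> 'world'
  4 -> 'world'
  2 -> 'code'
  4 -> 'world'
  3 -> 'data'
  1 -> 'run'
  2 -> 'code'

Decoded: "world world code world data run code"


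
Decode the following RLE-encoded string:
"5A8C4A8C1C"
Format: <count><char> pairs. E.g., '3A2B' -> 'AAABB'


Expanding each <count><char> pair:
  5A -> 'AAAAA'
  8C -> 'CCCCCCCC'
  4A -> 'AAAA'
  8C -> 'CCCCCCCC'
  1C -> 'C'

Decoded = AAAAACCCCCCCCAAAACCCCCCCCC


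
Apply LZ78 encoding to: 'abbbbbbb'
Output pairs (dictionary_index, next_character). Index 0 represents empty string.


LZ78 encoding steps:
Dictionary: {0: ''}
Step 1: w='' (idx 0), next='a' -> output (0, 'a'), add 'a' as idx 1
Step 2: w='' (idx 0), next='b' -> output (0, 'b'), add 'b' as idx 2
Step 3: w='b' (idx 2), next='b' -> output (2, 'b'), add 'bb' as idx 3
Step 4: w='bb' (idx 3), next='b' -> output (3, 'b'), add 'bbb' as idx 4
Step 5: w='b' (idx 2), end of input -> output (2, '')


Encoded: [(0, 'a'), (0, 'b'), (2, 'b'), (3, 'b'), (2, '')]


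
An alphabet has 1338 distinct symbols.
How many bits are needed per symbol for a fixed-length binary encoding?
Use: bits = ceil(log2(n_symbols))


log2(1338) = 10.3859
Bracket: 2^10 = 1024 < 1338 <= 2^11 = 2048
So ceil(log2(1338)) = 11

bits = ceil(log2(1338)) = ceil(10.3859) = 11 bits


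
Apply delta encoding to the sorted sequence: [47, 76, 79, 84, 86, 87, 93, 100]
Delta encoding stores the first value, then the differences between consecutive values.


First value: 47
Deltas:
  76 - 47 = 29
  79 - 76 = 3
  84 - 79 = 5
  86 - 84 = 2
  87 - 86 = 1
  93 - 87 = 6
  100 - 93 = 7


Delta encoded: [47, 29, 3, 5, 2, 1, 6, 7]


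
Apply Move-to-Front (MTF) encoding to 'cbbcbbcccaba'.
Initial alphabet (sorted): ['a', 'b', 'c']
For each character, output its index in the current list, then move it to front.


MTF encoding:
'c': index 2 in ['a', 'b', 'c'] -> ['c', 'a', 'b']
'b': index 2 in ['c', 'a', 'b'] -> ['b', 'c', 'a']
'b': index 0 in ['b', 'c', 'a'] -> ['b', 'c', 'a']
'c': index 1 in ['b', 'c', 'a'] -> ['c', 'b', 'a']
'b': index 1 in ['c', 'b', 'a'] -> ['b', 'c', 'a']
'b': index 0 in ['b', 'c', 'a'] -> ['b', 'c', 'a']
'c': index 1 in ['b', 'c', 'a'] -> ['c', 'b', 'a']
'c': index 0 in ['c', 'b', 'a'] -> ['c', 'b', 'a']
'c': index 0 in ['c', 'b', 'a'] -> ['c', 'b', 'a']
'a': index 2 in ['c', 'b', 'a'] -> ['a', 'c', 'b']
'b': index 2 in ['a', 'c', 'b'] -> ['b', 'a', 'c']
'a': index 1 in ['b', 'a', 'c'] -> ['a', 'b', 'c']


Output: [2, 2, 0, 1, 1, 0, 1, 0, 0, 2, 2, 1]


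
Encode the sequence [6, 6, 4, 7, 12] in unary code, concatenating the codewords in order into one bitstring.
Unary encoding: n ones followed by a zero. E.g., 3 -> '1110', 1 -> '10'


Encode each number as n ones followed by a terminating 0:
  6 -> 1111110 (7 bits)
  6 -> 1111110 (7 bits)
  4 -> 11110 (5 bits)
  7 -> 11111110 (8 bits)
  12 -> 1111111111110 (13 bits)
Total length = 7 + 7 + 5 + 8 + 13 = 40 bits.

Unary([6, 6, 4, 7, 12]) = 1111110111111011110111111101111111111110 (40 bits)


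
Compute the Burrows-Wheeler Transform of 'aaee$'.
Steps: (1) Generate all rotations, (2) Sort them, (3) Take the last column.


Rotations (sorted):
  0: $aaee -> last char: e
  1: aaee$ -> last char: $
  2: aee$a -> last char: a
  3: e$aae -> last char: e
  4: ee$aa -> last char: a


BWT = e$aea


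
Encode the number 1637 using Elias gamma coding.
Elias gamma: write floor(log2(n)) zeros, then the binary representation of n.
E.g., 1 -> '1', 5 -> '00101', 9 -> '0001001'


num_bits = floor(log2(1637)) + 1 = 11
leading_zeros = num_bits - 1 = 10
binary(1637) = 11001100101

Elias gamma(1637) = '0000000000' + '11001100101' = 000000000011001100101 (21 bits)


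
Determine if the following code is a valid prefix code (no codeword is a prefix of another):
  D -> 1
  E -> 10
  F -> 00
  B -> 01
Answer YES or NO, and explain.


Checking each pair (does one codeword prefix another?):
  D='1' vs E='10': prefix -- VIOLATION

NO -- this is NOT a valid prefix code. D (1) is a prefix of E (10).


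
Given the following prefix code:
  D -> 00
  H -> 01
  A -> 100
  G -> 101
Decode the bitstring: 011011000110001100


Decoding step by step:
Bits 01 -> H
Bits 101 -> G
Bits 100 -> A
Bits 01 -> H
Bits 100 -> A
Bits 01 -> H
Bits 100 -> A


Decoded message: HGAHAHA


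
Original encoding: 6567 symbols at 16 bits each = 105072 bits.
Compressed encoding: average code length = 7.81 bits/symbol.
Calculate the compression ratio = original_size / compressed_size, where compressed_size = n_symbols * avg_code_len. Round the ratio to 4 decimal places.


original_size = n_symbols * orig_bits = 6567 * 16 = 105072 bits
compressed_size = n_symbols * avg_code_len = 6567 * 7.81 = 51288.27 bits
ratio = original_size / compressed_size = 105072 / 51288.27 = 2.0487

Compression ratio = 2.0487


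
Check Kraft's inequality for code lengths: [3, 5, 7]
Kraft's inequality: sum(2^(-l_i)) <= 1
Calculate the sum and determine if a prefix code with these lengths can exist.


Sum = 2^(-3) + 2^(-5) + 2^(-7)
    = 0.125 + 0.03125 + 0.0078125
    = 21/128 = 0.1640625
Since 0.1640625 <= 1, Kraft's inequality IS satisfied.
A prefix code with these lengths CAN exist.

Kraft sum = 0.1640625. Satisfied.


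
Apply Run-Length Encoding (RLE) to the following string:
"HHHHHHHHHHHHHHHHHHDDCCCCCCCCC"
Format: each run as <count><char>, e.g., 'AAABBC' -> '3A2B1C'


Scanning runs left to right:
  i=0: run of 'H' x 18 -> '18H'
  i=18: run of 'D' x 2 -> '2D'
  i=20: run of 'C' x 9 -> '9C'

RLE = 18H2D9C


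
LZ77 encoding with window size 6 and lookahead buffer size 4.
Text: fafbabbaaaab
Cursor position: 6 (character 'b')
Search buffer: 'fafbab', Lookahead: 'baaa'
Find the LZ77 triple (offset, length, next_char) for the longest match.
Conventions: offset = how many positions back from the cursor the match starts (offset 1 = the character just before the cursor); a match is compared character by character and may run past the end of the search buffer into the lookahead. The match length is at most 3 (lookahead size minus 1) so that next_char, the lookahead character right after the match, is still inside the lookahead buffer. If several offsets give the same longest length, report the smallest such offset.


Try each offset into the search buffer:
  offset=1 (pos 5, char 'b'): match length 1
  offset=2 (pos 4, char 'a'): match length 0
  offset=3 (pos 3, char 'b'): match length 2
  offset=4 (pos 2, char 'f'): match length 0
  offset=5 (pos 1, char 'a'): match length 0
  offset=6 (pos 0, char 'f'): match length 0
Longest match has length 2 at offset 3.
next_char = character at position 6 + 2 = 8 -> 'a'

Best match: offset=3, length=2 (matching 'ba' starting at position 3)
LZ77 triple: (3, 2, 'a')


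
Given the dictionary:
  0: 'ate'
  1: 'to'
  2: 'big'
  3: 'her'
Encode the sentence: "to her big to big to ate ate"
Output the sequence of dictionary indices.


Look up each word in the dictionary:
  'to' -> 1
  'her' -> 3
  'big' -> 2
  'to' -> 1
  'big' -> 2
  'to' -> 1
  'ate' -> 0
  'ate' -> 0

Encoded: [1, 3, 2, 1, 2, 1, 0, 0]


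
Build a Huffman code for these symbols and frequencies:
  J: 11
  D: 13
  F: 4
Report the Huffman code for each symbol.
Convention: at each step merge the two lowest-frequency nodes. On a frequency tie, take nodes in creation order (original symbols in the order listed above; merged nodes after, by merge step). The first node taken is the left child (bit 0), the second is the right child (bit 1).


Huffman tree construction:
Step 1: Merge F(4) + J(11) = 15
Step 2: Merge D(13) + (F+J)(15) = 28
Read each symbol's code off the tree from the root (left child = 0, right child = 1).

Codes:
  J: 11 (length 2)
  D: 0 (length 1)
  F: 10 (length 2)
Average code length: 43/28 = 1.5357 bits/symbol


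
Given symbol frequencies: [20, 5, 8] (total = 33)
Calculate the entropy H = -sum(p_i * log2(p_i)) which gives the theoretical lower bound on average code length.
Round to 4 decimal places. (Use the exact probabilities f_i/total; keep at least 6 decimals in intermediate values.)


Per-symbol terms -p_i * log2(p_i) with p_i = f_i/33:
  p = 20/33 = 0.606061: log2(p) = -0.722466, -p*log2(p) = 0.437858
  p = 5/33 = 0.151515: log2(p) = -2.722466, -p*log2(p) = 0.412495
  p = 8/33 = 0.242424: log2(p) = -2.044394, -p*log2(p) = 0.495611
H = 0.437858 + 0.412495 + 0.495611 = 1.345964

H = 1.346 bits/symbol


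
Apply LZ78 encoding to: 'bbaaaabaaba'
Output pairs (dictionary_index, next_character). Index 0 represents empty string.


LZ78 encoding steps:
Dictionary: {0: ''}
Step 1: w='' (idx 0), next='b' -> output (0, 'b'), add 'b' as idx 1
Step 2: w='b' (idx 1), next='a' -> output (1, 'a'), add 'ba' as idx 2
Step 3: w='' (idx 0), next='a' -> output (0, 'a'), add 'a' as idx 3
Step 4: w='a' (idx 3), next='a' -> output (3, 'a'), add 'aa' as idx 4
Step 5: w='ba' (idx 2), next='a' -> output (2, 'a'), add 'baa' as idx 5
Step 6: w='ba' (idx 2), end of input -> output (2, '')


Encoded: [(0, 'b'), (1, 'a'), (0, 'a'), (3, 'a'), (2, 'a'), (2, '')]


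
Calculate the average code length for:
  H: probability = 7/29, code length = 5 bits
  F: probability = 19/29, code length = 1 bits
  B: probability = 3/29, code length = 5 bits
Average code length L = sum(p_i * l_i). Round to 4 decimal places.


Weighted contributions p_i * l_i:
  H: (7/29) * 5 = 35/29
  F: (19/29) * 1 = 19/29
  B: (3/29) * 5 = 15/29
Sum = (35 + 19 + 15)/29 = 69/29

L = 69/29 = 2.3793 bits/symbol


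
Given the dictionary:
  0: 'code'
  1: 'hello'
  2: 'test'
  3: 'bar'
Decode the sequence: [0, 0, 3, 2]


Look up each index in the dictionary:
  0 -> 'code'
  0 -> 'code'
  3 -> 'bar'
  2 -> 'test'

Decoded: "code code bar test"


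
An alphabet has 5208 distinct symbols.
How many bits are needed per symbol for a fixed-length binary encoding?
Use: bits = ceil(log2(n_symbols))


log2(5208) = 12.3465
Bracket: 2^12 = 4096 < 5208 <= 2^13 = 8192
So ceil(log2(5208)) = 13

bits = ceil(log2(5208)) = ceil(12.3465) = 13 bits


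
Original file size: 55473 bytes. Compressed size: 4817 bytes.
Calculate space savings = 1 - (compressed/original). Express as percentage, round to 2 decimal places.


ratio = compressed/original = 4817/55473 = 0.086835
savings = 1 - ratio = 1 - 0.086835 = 0.913165
as a percentage: 0.913165 * 100 = 91.32%

Space savings = 1 - 4817/55473 = 91.32%


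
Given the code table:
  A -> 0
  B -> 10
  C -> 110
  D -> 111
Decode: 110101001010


Decoding:
110 -> C
10 -> B
10 -> B
0 -> A
10 -> B
10 -> B


Result: CBBABB


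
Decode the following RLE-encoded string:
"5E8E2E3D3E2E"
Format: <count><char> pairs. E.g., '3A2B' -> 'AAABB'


Expanding each <count><char> pair:
  5E -> 'EEEEE'
  8E -> 'EEEEEEEE'
  2E -> 'EE'
  3D -> 'DDD'
  3E -> 'EEE'
  2E -> 'EE'

Decoded = EEEEEEEEEEEEEEEDDDEEEEE


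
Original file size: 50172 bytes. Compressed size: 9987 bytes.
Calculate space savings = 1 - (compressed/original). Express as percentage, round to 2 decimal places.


ratio = compressed/original = 9987/50172 = 0.199055
savings = 1 - ratio = 1 - 0.199055 = 0.800945
as a percentage: 0.800945 * 100 = 80.09%

Space savings = 1 - 9987/50172 = 80.09%


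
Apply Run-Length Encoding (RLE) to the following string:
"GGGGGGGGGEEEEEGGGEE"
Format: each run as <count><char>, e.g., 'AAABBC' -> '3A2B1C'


Scanning runs left to right:
  i=0: run of 'G' x 9 -> '9G'
  i=9: run of 'E' x 5 -> '5E'
  i=14: run of 'G' x 3 -> '3G'
  i=17: run of 'E' x 2 -> '2E'

RLE = 9G5E3G2E


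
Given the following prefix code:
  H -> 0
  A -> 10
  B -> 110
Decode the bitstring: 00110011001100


Decoding step by step:
Bits 0 -> H
Bits 0 -> H
Bits 110 -> B
Bits 0 -> H
Bits 110 -> B
Bits 0 -> H
Bits 110 -> B
Bits 0 -> H


Decoded message: HHBHBHBH


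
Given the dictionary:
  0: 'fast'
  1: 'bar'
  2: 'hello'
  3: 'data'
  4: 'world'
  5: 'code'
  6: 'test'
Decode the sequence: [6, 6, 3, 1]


Look up each index in the dictionary:
  6 -> 'test'
  6 -> 'test'
  3 -> 'data'
  1 -> 'bar'

Decoded: "test test data bar"


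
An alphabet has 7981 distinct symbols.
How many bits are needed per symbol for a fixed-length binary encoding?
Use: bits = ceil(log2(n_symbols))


log2(7981) = 12.9624
Bracket: 2^12 = 4096 < 7981 <= 2^13 = 8192
So ceil(log2(7981)) = 13

bits = ceil(log2(7981)) = ceil(12.9624) = 13 bits


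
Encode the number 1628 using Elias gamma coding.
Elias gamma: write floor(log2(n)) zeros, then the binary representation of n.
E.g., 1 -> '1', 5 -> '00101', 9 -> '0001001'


num_bits = floor(log2(1628)) + 1 = 11
leading_zeros = num_bits - 1 = 10
binary(1628) = 11001011100

Elias gamma(1628) = '0000000000' + '11001011100' = 000000000011001011100 (21 bits)


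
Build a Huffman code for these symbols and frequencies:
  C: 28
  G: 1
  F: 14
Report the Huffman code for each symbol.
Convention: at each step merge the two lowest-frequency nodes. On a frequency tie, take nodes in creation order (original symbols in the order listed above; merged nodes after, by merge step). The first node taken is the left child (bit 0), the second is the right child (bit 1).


Huffman tree construction:
Step 1: Merge G(1) + F(14) = 15
Step 2: Merge (G+F)(15) + C(28) = 43
Read each symbol's code off the tree from the root (left child = 0, right child = 1).

Codes:
  C: 1 (length 1)
  G: 00 (length 2)
  F: 01 (length 2)
Average code length: 58/43 = 1.3488 bits/symbol


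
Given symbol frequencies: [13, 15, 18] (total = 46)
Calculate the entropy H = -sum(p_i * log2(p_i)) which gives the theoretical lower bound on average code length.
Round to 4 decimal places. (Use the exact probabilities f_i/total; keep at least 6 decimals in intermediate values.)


Per-symbol terms -p_i * log2(p_i) with p_i = f_i/46:
  p = 13/46 = 0.282609: log2(p) = -1.823122, -p*log2(p) = 0.515230
  p = 15/46 = 0.326087: log2(p) = -1.616671, -p*log2(p) = 0.527175
  p = 18/46 = 0.391304: log2(p) = -1.353637, -p*log2(p) = 0.529684
H = 0.515230 + 0.527175 + 0.529684 = 1.572089

H = 1.5721 bits/symbol


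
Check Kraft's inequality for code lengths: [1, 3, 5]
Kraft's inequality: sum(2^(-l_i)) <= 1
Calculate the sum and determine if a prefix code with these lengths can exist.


Sum = 2^(-1) + 2^(-3) + 2^(-5)
    = 0.5 + 0.125 + 0.03125
    = 21/32 = 0.65625
Since 0.65625 <= 1, Kraft's inequality IS satisfied.
A prefix code with these lengths CAN exist.

Kraft sum = 0.65625. Satisfied.


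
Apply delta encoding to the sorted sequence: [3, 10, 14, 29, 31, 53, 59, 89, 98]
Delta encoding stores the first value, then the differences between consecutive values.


First value: 3
Deltas:
  10 - 3 = 7
  14 - 10 = 4
  29 - 14 = 15
  31 - 29 = 2
  53 - 31 = 22
  59 - 53 = 6
  89 - 59 = 30
  98 - 89 = 9


Delta encoded: [3, 7, 4, 15, 2, 22, 6, 30, 9]


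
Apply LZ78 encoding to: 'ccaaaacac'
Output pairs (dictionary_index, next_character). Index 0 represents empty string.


LZ78 encoding steps:
Dictionary: {0: ''}
Step 1: w='' (idx 0), next='c' -> output (0, 'c'), add 'c' as idx 1
Step 2: w='c' (idx 1), next='a' -> output (1, 'a'), add 'ca' as idx 2
Step 3: w='' (idx 0), next='a' -> output (0, 'a'), add 'a' as idx 3
Step 4: w='a' (idx 3), next='a' -> output (3, 'a'), add 'aa' as idx 4
Step 5: w='ca' (idx 2), next='c' -> output (2, 'c'), add 'cac' as idx 5


Encoded: [(0, 'c'), (1, 'a'), (0, 'a'), (3, 'a'), (2, 'c')]


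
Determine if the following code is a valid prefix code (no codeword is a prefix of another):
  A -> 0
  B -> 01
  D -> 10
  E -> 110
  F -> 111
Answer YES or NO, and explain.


Checking each pair (does one codeword prefix another?):
  A='0' vs B='01': prefix -- VIOLATION

NO -- this is NOT a valid prefix code. A (0) is a prefix of B (01).


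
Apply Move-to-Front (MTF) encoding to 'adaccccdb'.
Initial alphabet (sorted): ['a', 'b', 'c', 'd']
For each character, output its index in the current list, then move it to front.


MTF encoding:
'a': index 0 in ['a', 'b', 'c', 'd'] -> ['a', 'b', 'c', 'd']
'd': index 3 in ['a', 'b', 'c', 'd'] -> ['d', 'a', 'b', 'c']
'a': index 1 in ['d', 'a', 'b', 'c'] -> ['a', 'd', 'b', 'c']
'c': index 3 in ['a', 'd', 'b', 'c'] -> ['c', 'a', 'd', 'b']
'c': index 0 in ['c', 'a', 'd', 'b'] -> ['c', 'a', 'd', 'b']
'c': index 0 in ['c', 'a', 'd', 'b'] -> ['c', 'a', 'd', 'b']
'c': index 0 in ['c', 'a', 'd', 'b'] -> ['c', 'a', 'd', 'b']
'd': index 2 in ['c', 'a', 'd', 'b'] -> ['d', 'c', 'a', 'b']
'b': index 3 in ['d', 'c', 'a', 'b'] -> ['b', 'd', 'c', 'a']


Output: [0, 3, 1, 3, 0, 0, 0, 2, 3]


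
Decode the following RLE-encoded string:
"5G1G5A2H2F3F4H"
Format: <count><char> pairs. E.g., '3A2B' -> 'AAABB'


Expanding each <count><char> pair:
  5G -> 'GGGGG'
  1G -> 'G'
  5A -> 'AAAAA'
  2H -> 'HH'
  2F -> 'FF'
  3F -> 'FFF'
  4H -> 'HHHH'

Decoded = GGGGGGAAAAAHHFFFFFHHHH


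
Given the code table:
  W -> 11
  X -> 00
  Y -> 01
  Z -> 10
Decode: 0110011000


Decoding:
01 -> Y
10 -> Z
01 -> Y
10 -> Z
00 -> X


Result: YZYZX


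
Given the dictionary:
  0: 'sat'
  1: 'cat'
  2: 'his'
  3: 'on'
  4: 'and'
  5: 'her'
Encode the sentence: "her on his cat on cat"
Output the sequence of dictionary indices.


Look up each word in the dictionary:
  'her' -> 5
  'on' -> 3
  'his' -> 2
  'cat' -> 1
  'on' -> 3
  'cat' -> 1

Encoded: [5, 3, 2, 1, 3, 1]


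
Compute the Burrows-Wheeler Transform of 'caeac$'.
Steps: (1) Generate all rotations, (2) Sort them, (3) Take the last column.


Rotations (sorted):
  0: $caeac -> last char: c
  1: ac$cae -> last char: e
  2: aeac$c -> last char: c
  3: c$caea -> last char: a
  4: caeac$ -> last char: $
  5: eac$ca -> last char: a


BWT = ceca$a


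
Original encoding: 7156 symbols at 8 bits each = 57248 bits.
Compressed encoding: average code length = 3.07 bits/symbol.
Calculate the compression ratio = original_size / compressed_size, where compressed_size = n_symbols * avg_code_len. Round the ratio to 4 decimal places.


original_size = n_symbols * orig_bits = 7156 * 8 = 57248 bits
compressed_size = n_symbols * avg_code_len = 7156 * 3.07 = 21968.92 bits
ratio = original_size / compressed_size = 57248 / 21968.92 = 2.6059

Compression ratio = 2.6059


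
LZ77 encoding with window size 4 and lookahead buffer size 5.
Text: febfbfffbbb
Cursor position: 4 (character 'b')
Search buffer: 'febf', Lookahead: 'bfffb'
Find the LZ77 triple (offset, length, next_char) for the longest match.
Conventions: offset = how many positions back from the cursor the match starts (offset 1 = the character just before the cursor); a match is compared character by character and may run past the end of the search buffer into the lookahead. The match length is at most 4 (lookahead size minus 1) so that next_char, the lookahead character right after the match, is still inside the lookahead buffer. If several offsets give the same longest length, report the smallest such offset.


Try each offset into the search buffer:
  offset=1 (pos 3, char 'f'): match length 0
  offset=2 (pos 2, char 'b'): match length 2
  offset=3 (pos 1, char 'e'): match length 0
  offset=4 (pos 0, char 'f'): match length 0
Longest match has length 2 at offset 2.
next_char = character at position 4 + 2 = 6 -> 'f'

Best match: offset=2, length=2 (matching 'bf' starting at position 2)
LZ77 triple: (2, 2, 'f')


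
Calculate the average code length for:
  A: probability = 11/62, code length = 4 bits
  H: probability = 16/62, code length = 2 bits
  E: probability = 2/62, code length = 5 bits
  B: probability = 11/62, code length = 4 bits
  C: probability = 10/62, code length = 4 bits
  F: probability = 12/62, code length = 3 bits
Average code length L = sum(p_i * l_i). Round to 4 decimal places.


Weighted contributions p_i * l_i:
  A: (11/62) * 4 = 44/62
  H: (16/62) * 2 = 32/62
  E: (2/62) * 5 = 10/62
  B: (11/62) * 4 = 44/62
  C: (10/62) * 4 = 40/62
  F: (12/62) * 3 = 36/62
Sum = (44 + 32 + 10 + 44 + 40 + 36)/62 = 206/62

L = 206/62 = 3.3226 bits/symbol


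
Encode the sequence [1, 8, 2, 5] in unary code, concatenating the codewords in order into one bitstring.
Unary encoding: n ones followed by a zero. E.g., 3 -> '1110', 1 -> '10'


Encode each number as n ones followed by a terminating 0:
  1 -> 10 (2 bits)
  8 -> 111111110 (9 bits)
  2 -> 110 (3 bits)
  5 -> 111110 (6 bits)
Total length = 2 + 9 + 3 + 6 = 20 bits.

Unary([1, 8, 2, 5]) = 10111111110110111110 (20 bits)


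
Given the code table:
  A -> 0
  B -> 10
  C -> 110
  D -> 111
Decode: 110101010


Decoding:
110 -> C
10 -> B
10 -> B
10 -> B


Result: CBBB


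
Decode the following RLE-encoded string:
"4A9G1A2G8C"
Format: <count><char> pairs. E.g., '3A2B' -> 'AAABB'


Expanding each <count><char> pair:
  4A -> 'AAAA'
  9G -> 'GGGGGGGGG'
  1A -> 'A'
  2G -> 'GG'
  8C -> 'CCCCCCCC'

Decoded = AAAAGGGGGGGGGAGGCCCCCCCC


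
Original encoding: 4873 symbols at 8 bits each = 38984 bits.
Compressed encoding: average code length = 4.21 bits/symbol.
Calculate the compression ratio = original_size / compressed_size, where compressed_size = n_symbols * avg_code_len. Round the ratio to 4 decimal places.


original_size = n_symbols * orig_bits = 4873 * 8 = 38984 bits
compressed_size = n_symbols * avg_code_len = 4873 * 4.21 = 20515.33 bits
ratio = original_size / compressed_size = 38984 / 20515.33 = 1.9002

Compression ratio = 1.9002


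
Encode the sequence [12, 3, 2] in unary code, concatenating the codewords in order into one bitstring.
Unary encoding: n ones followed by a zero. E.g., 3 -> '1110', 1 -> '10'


Encode each number as n ones followed by a terminating 0:
  12 -> 1111111111110 (13 bits)
  3 -> 1110 (4 bits)
  2 -> 110 (3 bits)
Total length = 13 + 4 + 3 = 20 bits.

Unary([12, 3, 2]) = 11111111111101110110 (20 bits)


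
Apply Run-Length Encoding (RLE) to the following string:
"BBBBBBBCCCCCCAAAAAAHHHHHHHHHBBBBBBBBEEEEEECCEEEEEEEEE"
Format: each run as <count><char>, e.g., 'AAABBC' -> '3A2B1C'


Scanning runs left to right:
  i=0: run of 'B' x 7 -> '7B'
  i=7: run of 'C' x 6 -> '6C'
  i=13: run of 'A' x 6 -> '6A'
  i=19: run of 'H' x 9 -> '9H'
  i=28: run of 'B' x 8 -> '8B'
  i=36: run of 'E' x 6 -> '6E'
  i=42: run of 'C' x 2 -> '2C'
  i=44: run of 'E' x 9 -> '9E'

RLE = 7B6C6A9H8B6E2C9E


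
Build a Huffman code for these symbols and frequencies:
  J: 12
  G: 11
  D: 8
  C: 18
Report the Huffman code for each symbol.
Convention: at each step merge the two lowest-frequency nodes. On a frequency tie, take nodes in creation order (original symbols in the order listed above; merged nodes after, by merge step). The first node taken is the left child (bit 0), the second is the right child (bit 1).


Huffman tree construction:
Step 1: Merge D(8) + G(11) = 19
Step 2: Merge J(12) + C(18) = 30
Step 3: Merge (D+G)(19) + (J+C)(30) = 49
Read each symbol's code off the tree from the root (left child = 0, right child = 1).

Codes:
  J: 10 (length 2)
  G: 01 (length 2)
  D: 00 (length 2)
  C: 11 (length 2)
Average code length: 98/49 = 2.0000 bits/symbol


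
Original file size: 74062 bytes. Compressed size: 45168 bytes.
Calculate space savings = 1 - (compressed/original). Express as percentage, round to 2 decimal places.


ratio = compressed/original = 45168/74062 = 0.609867
savings = 1 - ratio = 1 - 0.609867 = 0.390133
as a percentage: 0.390133 * 100 = 39.01%

Space savings = 1 - 45168/74062 = 39.01%


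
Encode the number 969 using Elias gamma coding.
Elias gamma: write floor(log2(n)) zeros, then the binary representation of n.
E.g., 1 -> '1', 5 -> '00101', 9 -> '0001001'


num_bits = floor(log2(969)) + 1 = 10
leading_zeros = num_bits - 1 = 9
binary(969) = 1111001001

Elias gamma(969) = '000000000' + '1111001001' = 0000000001111001001 (19 bits)
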